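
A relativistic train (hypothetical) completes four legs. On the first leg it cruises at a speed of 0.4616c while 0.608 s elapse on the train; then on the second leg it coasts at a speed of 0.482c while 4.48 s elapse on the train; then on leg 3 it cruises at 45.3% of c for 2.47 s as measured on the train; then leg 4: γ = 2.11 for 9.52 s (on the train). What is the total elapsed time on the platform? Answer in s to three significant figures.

Δt = 28.7 s

Leg 1: γ = 1/√(1 − 0.4616²) = 1/√0.7869 = 1.127; Δt_1 = 1.127 × 0.608 = 0.6854 s.
Leg 2: γ = 1/√(1 − 0.482²) = 1/√0.7677 = 1.141; Δt_2 = 1.141 × 4.48 = 5.113 s.
Leg 3: β = 0.453; γ = 1/√(1 − 0.453²) = 1/√0.7948 = 1.122; Δt_3 = 1.122 × 2.47 = 2.771 s.
Leg 4: γ = 2.11; Δt_4 = 2.110 × 9.52 = 20.09 s.
Total: 0.6854 + 5.113 + 2.771 + 20.09 s.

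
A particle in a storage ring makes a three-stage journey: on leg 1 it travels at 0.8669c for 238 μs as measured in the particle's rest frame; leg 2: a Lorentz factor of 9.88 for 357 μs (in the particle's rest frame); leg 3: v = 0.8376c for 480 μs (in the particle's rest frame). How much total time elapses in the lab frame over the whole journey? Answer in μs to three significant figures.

Δt = 4880 μs

Leg 1: γ = 1/√(1 − 0.8669²) = 1/√0.2485 = 2.006; Δt_1 = 2.006 × 238 = 477.4 μs.
Leg 2: γ = 9.88; Δt_2 = 9.880 × 357 = 3527 μs.
Leg 3: γ = 1/√(1 − 0.8376²) = 1/√0.2984 = 1.831; Δt_3 = 1.831 × 480 = 878.7 μs.
Total: 477.4 + 3527 + 878.7 μs.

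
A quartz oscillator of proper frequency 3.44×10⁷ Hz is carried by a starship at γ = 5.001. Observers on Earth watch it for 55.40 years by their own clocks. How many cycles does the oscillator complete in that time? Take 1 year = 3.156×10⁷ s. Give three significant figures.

N = 1.20×10¹⁶

γ = 5.001
During 55.40 years of lab time, the oscillator's proper time advances by τ = Δt/γ = 55.40/5.001 = 11.08 years = 3.496×10⁸ s.
N = f × τ = 3.44×10⁷ × 3.496×10⁸ = 1.203×10¹⁶.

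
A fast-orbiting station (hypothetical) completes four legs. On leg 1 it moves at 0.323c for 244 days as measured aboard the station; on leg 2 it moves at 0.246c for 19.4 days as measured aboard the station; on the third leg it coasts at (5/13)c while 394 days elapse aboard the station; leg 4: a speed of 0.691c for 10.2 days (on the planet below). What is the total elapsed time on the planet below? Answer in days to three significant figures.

Leg 1: γ = 1/√(1 − 0.323²) = 1/√0.8957 = 1.057; Δt_1 = 1.057 × 244 = 257.8 days.
Leg 2: γ = 1/√(1 − 0.246²) = 1/√0.9395 = 1.032; Δt_2 = 1.032 × 19.4 = 20.02 days.
Leg 3: γ = 1/√(1 − (5/13)²) = 13/12 ≈ 1.083; Δt_3 = 1.083 × 394 = 426.8 days.
Leg 4: 10.2 days is already measured on the planet below.
Total: 257.8 + 20.02 + 426.8 + 10.20 days.

Δt = 715 days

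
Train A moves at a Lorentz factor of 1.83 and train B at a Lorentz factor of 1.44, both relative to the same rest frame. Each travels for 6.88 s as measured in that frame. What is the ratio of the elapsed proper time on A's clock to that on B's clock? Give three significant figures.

τ_A/τ_B = 0.787

A: γ = 1.83. B: γ = 1.44.
τ_A/τ_B = γ_B/γ_A = 1.440/1.830 = 0.7869, so τ_A/τ_B = 0.7869.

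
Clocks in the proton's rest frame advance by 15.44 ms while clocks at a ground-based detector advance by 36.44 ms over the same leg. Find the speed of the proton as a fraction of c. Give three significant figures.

v = 0.906c

The proper time is measured in the proton's rest frame (both events occur at the proton's location); Δt is measured at a ground-based detector. γ = Δt/τ = 36.44/15.44 = 2.360.
β = √(1 − 1/γ²) = √(1 − 0.1795) = √0.8205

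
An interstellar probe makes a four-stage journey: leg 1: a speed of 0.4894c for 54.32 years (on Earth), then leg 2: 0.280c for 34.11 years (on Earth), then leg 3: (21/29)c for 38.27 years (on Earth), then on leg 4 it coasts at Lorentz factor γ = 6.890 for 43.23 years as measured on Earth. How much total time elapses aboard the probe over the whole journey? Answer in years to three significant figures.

Leg 1: γ = 1/√(1 − 0.4894²) = 1/√0.7605 = 1.147; τ_1 = 54.32/1.147 = 47.37 years.
Leg 2: γ = 1/√(1 − 0.280²) = 25/24 ≈ 1.042; τ_2 = 34.11/1.042 = 32.75 years.
Leg 3: γ = 1/√(1 − (21/29)²) = 29/20 = 1.450; τ_3 = 38.27/1.450 = 26.39 years.
Leg 4: γ = 6.890; τ_4 = 43.23/6.890 = 6.274 years.
Total: 47.37 + 32.75 + 26.39 + 6.274 years.

τ = 113 years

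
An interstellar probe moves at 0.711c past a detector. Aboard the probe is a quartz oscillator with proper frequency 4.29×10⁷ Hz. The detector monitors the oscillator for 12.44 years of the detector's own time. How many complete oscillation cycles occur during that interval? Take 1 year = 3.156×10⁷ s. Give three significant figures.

γ = 1/√(1 − 0.711²) = 1/√0.4945 = 1.422
During 12.44 years of lab time, the oscillator's proper time advances by τ = Δt/γ = 12.44/1.422 = 8.748 years = 2.761×10⁸ s.
N = f × τ = 4.29×10⁷ × 2.761×10⁸ = 1.184×10¹⁶.

N = 1.18×10¹⁶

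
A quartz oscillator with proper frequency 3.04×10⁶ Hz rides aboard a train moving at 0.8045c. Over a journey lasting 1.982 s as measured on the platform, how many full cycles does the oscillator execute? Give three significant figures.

N = 3.58×10⁶

γ = 1/√(1 − 0.8045²) = 1/√0.3528 = 1.684
The oscillator's own cycle count is N = f × τ where τ is the proper time on the train. τ = Δt/γ = 1.982/1.684 = 1.177 s = 1.177×10⁰ s.
N = 3.04×10⁶ × 1.177×10⁰ = 3.579×10⁶.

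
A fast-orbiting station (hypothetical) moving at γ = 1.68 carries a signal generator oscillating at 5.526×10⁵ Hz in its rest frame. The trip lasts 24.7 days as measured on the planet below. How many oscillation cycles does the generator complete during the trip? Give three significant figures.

N = 7.02×10¹¹

γ = 1.68
The oscillator's own cycle count is N = f × τ where τ is the proper time aboard the station. τ = Δt/γ = 24.7/1.680 = 14.70 days = 1.270×10⁶ s.
N = 5.526×10⁵ × 1.270×10⁶ = 7.020×10¹¹.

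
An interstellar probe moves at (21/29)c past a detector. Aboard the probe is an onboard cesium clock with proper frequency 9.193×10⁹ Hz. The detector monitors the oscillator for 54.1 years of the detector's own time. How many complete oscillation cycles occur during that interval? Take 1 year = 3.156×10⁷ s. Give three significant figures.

γ = 1/√(1 − (21/29)²) = 29/20 = 1.450
During 54.1 years of lab time, the oscillator's proper time advances by τ = Δt/γ = 54.1/1.450 = 37.31 years = 1.178×10⁹ s.
N = f × τ = 9.193×10⁹ × 1.178×10⁹ = 1.082×10¹⁹.

N = 1.08×10¹⁹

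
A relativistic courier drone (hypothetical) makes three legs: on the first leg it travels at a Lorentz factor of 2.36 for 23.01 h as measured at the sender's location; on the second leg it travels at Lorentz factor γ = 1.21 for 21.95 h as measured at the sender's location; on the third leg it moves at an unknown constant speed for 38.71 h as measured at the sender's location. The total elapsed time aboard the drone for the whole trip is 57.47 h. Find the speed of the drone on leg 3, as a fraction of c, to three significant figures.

Leg 1: γ = 2.36; τ_1 = 23.01/2.360 = 9.750 h.
Leg 2: γ = 1.21; τ_2 = 21.95/1.210 = 18.14 h.
Leg 3: speed unknown; τ_3 = 38.71/γ_3.
Total proper time: 9.750 + 18.14 + τ_3 = 57.47, so τ_3 = 57.47 − 27.89 = 29.58 h.
γ_3 = 38.71/29.58 = 1.309; β = √(1 − 1/γ²) = √0.4161.

β = 0.645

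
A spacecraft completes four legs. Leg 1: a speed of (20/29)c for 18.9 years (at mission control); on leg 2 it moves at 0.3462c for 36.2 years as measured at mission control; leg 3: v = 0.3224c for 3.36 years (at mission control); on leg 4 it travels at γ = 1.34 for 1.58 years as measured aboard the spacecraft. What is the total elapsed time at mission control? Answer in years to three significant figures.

Δt = 60.6 years

Leg 1: 18.9 years is already measured at mission control.
Leg 2: 36.2 years is already measured at mission control.
Leg 3: 3.36 years is already measured at mission control.
Leg 4: γ = 1.34; Δt_4 = 1.340 × 1.58 = 2.117 years.
Total: 18.90 + 36.20 + 3.360 + 2.117 years.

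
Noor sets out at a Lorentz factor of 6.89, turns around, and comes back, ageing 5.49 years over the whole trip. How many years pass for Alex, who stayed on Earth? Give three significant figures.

Δt = 37.8 years

γ = 6.89
Earth-frame duration is the dilated interval: Δt = γτ = 6.890 × 5.49 years.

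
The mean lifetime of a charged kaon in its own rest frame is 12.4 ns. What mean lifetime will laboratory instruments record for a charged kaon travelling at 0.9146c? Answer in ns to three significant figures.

Δt = 30.7 ns

γ = 1/√(1 − 0.9146²) = 1/√0.1635 = 2.473
The rest-frame lifetime is the proper time; the lab measures the dilated interval Δt = γτ₀ = 2.473 × 12.4 ns.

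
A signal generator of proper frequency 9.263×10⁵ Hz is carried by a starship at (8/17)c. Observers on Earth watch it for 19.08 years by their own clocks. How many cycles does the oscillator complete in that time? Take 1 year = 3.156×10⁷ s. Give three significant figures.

N = 4.92×10¹⁴

γ = 1/√(1 − (8/17)²) = 17/15 ≈ 1.133
During 19.08 years of lab time, the oscillator's proper time advances by τ = Δt/γ = 19.08/1.133 = 16.84 years = 5.313×10⁸ s.
N = f × τ = 9.263×10⁵ × 5.313×10⁸ = 4.922×10¹⁴.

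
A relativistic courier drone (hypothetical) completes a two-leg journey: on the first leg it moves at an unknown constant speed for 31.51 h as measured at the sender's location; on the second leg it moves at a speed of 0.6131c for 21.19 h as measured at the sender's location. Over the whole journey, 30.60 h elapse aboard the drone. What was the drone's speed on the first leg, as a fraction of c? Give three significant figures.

β = 0.898

Leg 1: speed unknown; τ_1 = 31.51/γ_1.
Leg 2: γ = 1/√(1 − 0.6131²) = 1/√0.6241 = 1.266; τ_2 = 21.19/1.266 = 16.74 h.
Total proper time: τ_1 + 16.74 = 30.60, so τ_1 = 30.60 − 16.74 = 13.86 h.
γ_1 = 31.51/13.86 = 2.273; β = √(1 − 1/γ²) = √0.8065.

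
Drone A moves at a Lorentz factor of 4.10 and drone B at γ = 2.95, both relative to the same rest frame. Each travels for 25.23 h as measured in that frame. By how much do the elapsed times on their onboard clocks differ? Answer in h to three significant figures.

|τ_A − τ_B| = 2.40 h

A: γ = 4.10; τ_A = 25.23/4.100 = 6.154 h.
B: γ = 2.95; τ_B = 25.23/2.950 = 8.553 h.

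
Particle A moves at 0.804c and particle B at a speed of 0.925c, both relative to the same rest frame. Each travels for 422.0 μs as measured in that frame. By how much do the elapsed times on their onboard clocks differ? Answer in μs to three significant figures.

|τ_A − τ_B| = 90.6 μs

A: γ = 1/√(1 − 0.804²) = 1/√0.3536 = 1.682; τ_A = 422.0/1.682 = 250.9 μs.
B: γ = 1/√(1 − 0.925²) = 1/√0.1444 = 2.632; τ_B = 422.0/2.632 = 160.3 μs.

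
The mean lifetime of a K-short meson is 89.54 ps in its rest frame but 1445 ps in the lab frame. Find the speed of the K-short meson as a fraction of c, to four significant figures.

v = 0.9981c

γ = Δt/τ₀ = 1445/89.54 = 16.14
β = √(1 − 1/γ²) = √(1 − 0.003840) = √0.9962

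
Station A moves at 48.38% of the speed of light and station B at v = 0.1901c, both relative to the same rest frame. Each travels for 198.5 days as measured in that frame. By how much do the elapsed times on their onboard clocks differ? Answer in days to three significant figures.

|τ_A − τ_B| = 21.2 days

A: β = 0.4838; γ = 1/√(1 − 0.4838²) = 1/√0.7659 = 1.143; τ_A = 198.5/1.143 = 173.7 days.
B: γ = 1/√(1 − 0.1901²) = 1/√0.9639 = 1.019; τ_B = 198.5/1.019 = 194.9 days.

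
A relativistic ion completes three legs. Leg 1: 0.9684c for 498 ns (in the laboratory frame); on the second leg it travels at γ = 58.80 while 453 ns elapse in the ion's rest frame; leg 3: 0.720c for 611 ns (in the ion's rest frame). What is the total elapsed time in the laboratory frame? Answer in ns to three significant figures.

Leg 1: 498 ns is already measured in the laboratory frame.
Leg 2: γ = 58.80; Δt_2 = 58.80 × 453 = 2.664×10⁴ ns.
Leg 3: γ = 1/√(1 − 0.720²) = 1/√0.4816 = 1.441; Δt_3 = 1.441 × 611 = 880.4 ns.
Total: 498.0 + 2.664×10⁴ + 880.4 ns.

Δt = 2.80×10⁴ ns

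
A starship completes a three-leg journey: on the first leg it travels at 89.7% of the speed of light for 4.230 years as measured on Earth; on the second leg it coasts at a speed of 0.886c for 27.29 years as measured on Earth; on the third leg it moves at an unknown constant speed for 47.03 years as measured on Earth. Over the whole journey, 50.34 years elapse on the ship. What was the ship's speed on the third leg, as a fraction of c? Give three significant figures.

Leg 1: β = 0.897; γ = 1/√(1 − 0.897²) = 1/√0.1954 = 2.262; τ_1 = 4.230/2.262 = 1.870 years.
Leg 2: γ = 1/√(1 − 0.886²) = 1/√0.2150 = 2.157; τ_2 = 27.29/2.157 = 12.65 years.
Leg 3: speed unknown; τ_3 = 47.03/γ_3.
Total proper time: 1.870 + 12.65 + τ_3 = 50.34, so τ_3 = 50.34 − 14.52 = 35.82 years.
γ_3 = 47.03/35.82 = 1.313; β = √(1 − 1/γ²) = √0.4200.

β = 0.648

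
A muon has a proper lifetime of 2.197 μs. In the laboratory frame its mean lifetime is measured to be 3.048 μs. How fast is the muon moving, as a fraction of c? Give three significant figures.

γ = Δt/τ₀ = 3.048/2.197 = 1.387
β = √(1 − 1/γ²) = √(1 − 0.5196) = √0.4804

v = 0.693c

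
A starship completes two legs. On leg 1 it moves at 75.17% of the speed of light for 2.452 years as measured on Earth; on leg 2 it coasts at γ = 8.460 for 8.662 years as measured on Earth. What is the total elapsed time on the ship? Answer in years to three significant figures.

Leg 1: β = 0.7517; γ = 1/√(1 − 0.7517²) = 1/√0.4349 = 1.516; τ_1 = 2.452/1.516 = 1.617 years.
Leg 2: γ = 8.460; τ_2 = 8.662/8.460 = 1.024 years.
Total: 1.617 + 1.024 years.

τ = 2.64 years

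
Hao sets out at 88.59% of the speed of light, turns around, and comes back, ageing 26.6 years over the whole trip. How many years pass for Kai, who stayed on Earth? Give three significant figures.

Δt = 57.3 years

β = 0.8859; γ = 1/√(1 − 0.8859²) = 1/√0.2152 = 2.156
Earth-frame duration is the dilated interval: Δt = γτ = 2.156 × 26.6 years.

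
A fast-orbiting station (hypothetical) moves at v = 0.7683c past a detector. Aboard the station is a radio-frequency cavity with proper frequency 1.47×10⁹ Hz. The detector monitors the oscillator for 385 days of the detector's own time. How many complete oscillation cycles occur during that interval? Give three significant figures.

γ = 1/√(1 − 0.7683²) = 1/√0.4097 = 1.562
During 385 days of lab time, the oscillator's proper time advances by τ = Δt/γ = 385/1.562 = 246.4 days = 2.129×10⁷ s.
N = f × τ = 1.47×10⁹ × 2.129×10⁷ = 3.130×10¹⁶.

N = 3.13×10¹⁶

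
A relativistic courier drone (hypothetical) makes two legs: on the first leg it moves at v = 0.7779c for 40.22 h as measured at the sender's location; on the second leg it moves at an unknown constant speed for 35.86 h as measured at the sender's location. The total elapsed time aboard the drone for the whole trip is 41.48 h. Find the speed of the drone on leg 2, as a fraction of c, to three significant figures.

β = 0.892

Leg 1: γ = 1/√(1 − 0.7779²) = 1/√0.3949 = 1.591; τ_1 = 40.22/1.591 = 25.27 h.
Leg 2: speed unknown; τ_2 = 35.86/γ_2.
Total proper time: 25.27 + τ_2 = 41.48, so τ_2 = 41.48 − 25.27 = 16.21 h.
γ_2 = 35.86/16.21 = 2.213; β = √(1 − 1/γ²) = √0.7958.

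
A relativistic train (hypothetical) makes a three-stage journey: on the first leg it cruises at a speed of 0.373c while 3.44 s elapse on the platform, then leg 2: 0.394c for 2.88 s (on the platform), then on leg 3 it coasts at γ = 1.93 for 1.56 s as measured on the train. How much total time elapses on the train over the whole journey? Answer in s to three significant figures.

Leg 1: γ = 1/√(1 − 0.373²) = 1/√0.8609 = 1.078; τ_1 = 3.44/1.078 = 3.192 s.
Leg 2: γ = 1/√(1 − 0.394²) = 1/√0.8448 = 1.088; τ_2 = 2.88/1.088 = 2.647 s.
Leg 3: 1.56 s is already measured on the train.
Total: 3.192 + 2.647 + 1.560 s.

τ = 7.40 s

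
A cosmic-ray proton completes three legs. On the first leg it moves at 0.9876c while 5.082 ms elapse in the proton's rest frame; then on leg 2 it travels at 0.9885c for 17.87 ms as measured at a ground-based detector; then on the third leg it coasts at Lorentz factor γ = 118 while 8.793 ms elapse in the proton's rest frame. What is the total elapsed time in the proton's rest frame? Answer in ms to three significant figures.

Leg 1: 5.082 ms is already measured in the proton's rest frame.
Leg 2: γ = 1/√(1 − 0.9885²) = 1/√0.02287 = 6.613; τ_2 = 17.87/6.613 = 2.702 ms.
Leg 3: 8.793 ms is already measured in the proton's rest frame.
Total: 5.082 + 2.702 + 8.793 ms.

τ = 16.6 ms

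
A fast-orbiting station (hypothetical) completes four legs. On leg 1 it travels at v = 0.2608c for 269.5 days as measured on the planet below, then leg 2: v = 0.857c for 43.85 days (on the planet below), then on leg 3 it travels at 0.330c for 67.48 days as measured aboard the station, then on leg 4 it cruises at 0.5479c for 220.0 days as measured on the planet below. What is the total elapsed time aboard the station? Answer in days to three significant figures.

τ = 534 days

Leg 1: γ = 1/√(1 − 0.2608²) = 1/√0.9320 = 1.036; τ_1 = 269.5/1.036 = 260.2 days.
Leg 2: γ = 1/√(1 − 0.857²) = 1/√0.2656 = 1.941; τ_2 = 43.85/1.941 = 22.60 days.
Leg 3: 67.48 days is already measured aboard the station.
Leg 4: γ = 1/√(1 − 0.5479²) = 1/√0.6998 = 1.195; τ_4 = 220.0/1.195 = 184.0 days.
Total: 260.2 + 22.60 + 67.48 + 184.0 days.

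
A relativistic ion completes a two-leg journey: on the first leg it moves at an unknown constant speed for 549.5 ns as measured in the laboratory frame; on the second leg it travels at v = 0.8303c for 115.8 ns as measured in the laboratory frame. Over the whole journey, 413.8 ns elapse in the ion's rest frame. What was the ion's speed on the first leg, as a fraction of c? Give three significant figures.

Leg 1: speed unknown; τ_1 = 549.5/γ_1.
Leg 2: γ = 1/√(1 − 0.8303²) = 1/√0.3106 = 1.794; τ_2 = 115.8/1.794 = 64.54 ns.
Total proper time: τ_1 + 64.54 = 413.8, so τ_1 = 413.8 − 64.54 = 349.3 ns.
γ_1 = 549.5/349.3 = 1.573; β = √(1 − 1/γ²) = √0.5960.

β = 0.772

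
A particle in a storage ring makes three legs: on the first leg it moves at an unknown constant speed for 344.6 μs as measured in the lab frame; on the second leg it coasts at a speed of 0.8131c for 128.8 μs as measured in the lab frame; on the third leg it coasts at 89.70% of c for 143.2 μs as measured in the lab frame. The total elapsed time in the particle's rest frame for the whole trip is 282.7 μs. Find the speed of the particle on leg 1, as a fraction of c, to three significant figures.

Leg 1: speed unknown; τ_1 = 344.6/γ_1.
Leg 2: γ = 1/√(1 − 0.8131²) = 1/√0.3389 = 1.718; τ_2 = 128.8/1.718 = 74.98 μs.
Leg 3: β = 0.8970; γ = 1/√(1 − 0.8970²) = 1/√0.1954 = 2.262; τ_3 = 143.2/2.262 = 63.30 μs.
Total proper time: τ_1 + 74.98 + 63.30 = 282.7, so τ_1 = 282.7 − 138.3 = 144.4 μs.
γ_1 = 344.6/144.4 = 2.386; β = √(1 − 1/γ²) = √0.8244.

β = 0.908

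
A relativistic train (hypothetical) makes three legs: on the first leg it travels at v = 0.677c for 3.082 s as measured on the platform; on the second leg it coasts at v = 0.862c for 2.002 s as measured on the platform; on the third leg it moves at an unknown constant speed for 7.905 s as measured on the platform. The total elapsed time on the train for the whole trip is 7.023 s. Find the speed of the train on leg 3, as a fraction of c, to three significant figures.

β = 0.881

Leg 1: γ = 1/√(1 − 0.677²) = 1/√0.5417 = 1.359; τ_1 = 3.082/1.359 = 2.268 s.
Leg 2: γ = 1/√(1 − 0.862²) = 1/√0.2570 = 1.973; τ_2 = 2.002/1.973 = 1.015 s.
Leg 3: speed unknown; τ_3 = 7.905/γ_3.
Total proper time: 2.268 + 1.015 + τ_3 = 7.023, so τ_3 = 7.023 − 3.283 = 3.740 s.
γ_3 = 7.905/3.740 = 2.114; β = √(1 − 1/γ²) = √0.7762.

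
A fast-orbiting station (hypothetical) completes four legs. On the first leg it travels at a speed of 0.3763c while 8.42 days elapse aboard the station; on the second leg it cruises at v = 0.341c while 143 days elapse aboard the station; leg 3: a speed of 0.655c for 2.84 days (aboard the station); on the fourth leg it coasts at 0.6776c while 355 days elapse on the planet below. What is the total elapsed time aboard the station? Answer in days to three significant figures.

τ = 415 days

Leg 1: 8.42 days is already measured aboard the station.
Leg 2: 143 days is already measured aboard the station.
Leg 3: 2.84 days is already measured aboard the station.
Leg 4: γ = 1/√(1 − 0.6776²) = 1/√0.5409 = 1.360; τ_4 = 355/1.360 = 261.1 days.
Total: 8.420 + 143.0 + 2.840 + 261.1 days.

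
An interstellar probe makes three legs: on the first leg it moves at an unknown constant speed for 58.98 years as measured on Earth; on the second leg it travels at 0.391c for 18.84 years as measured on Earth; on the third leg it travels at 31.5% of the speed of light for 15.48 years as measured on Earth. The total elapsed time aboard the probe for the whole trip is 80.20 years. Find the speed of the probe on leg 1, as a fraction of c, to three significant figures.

Leg 1: speed unknown; τ_1 = 58.98/γ_1.
Leg 2: γ = 1/√(1 − 0.391²) = 1/√0.8471 = 1.086; τ_2 = 18.84/1.086 = 17.34 years.
Leg 3: β = 0.315; γ = 1/√(1 − 0.315²) = 1/√0.9008 = 1.054; τ_3 = 15.48/1.054 = 14.69 years.
Total proper time: τ_1 + 17.34 + 14.69 = 80.20, so τ_1 = 80.20 − 32.03 = 48.17 years.
γ_1 = 58.98/48.17 = 1.224; β = √(1 − 1/γ²) = √0.3330.

β = 0.577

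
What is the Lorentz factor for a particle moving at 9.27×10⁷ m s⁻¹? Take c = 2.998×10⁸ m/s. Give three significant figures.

γ = 1.05

β = 9.27×10⁷/2.998×10⁸ = 0.3092; γ = 1/√(1 − 0.3092²) = 1.052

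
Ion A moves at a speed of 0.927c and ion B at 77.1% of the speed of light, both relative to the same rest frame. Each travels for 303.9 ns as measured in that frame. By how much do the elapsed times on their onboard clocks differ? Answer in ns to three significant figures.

|τ_A − τ_B| = 79.6 ns

A: γ = 1/√(1 − 0.927²) = 1/√0.1407 = 2.666; τ_A = 303.9/2.666 = 114.0 ns.
B: β = 0.771; γ = 1/√(1 − 0.771²) = 1/√0.4056 = 1.570; τ_B = 303.9/1.570 = 193.5 ns.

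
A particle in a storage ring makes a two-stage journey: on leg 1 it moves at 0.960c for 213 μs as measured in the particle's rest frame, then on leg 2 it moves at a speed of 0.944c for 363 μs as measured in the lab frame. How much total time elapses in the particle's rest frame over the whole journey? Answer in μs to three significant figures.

τ = 333 μs

Leg 1: 213 μs is already measured in the particle's rest frame.
Leg 2: γ = 1/√(1 − 0.944²) = 1/√0.1089 = 3.031; τ_2 = 363/3.031 = 119.8 μs.
Total: 213.0 + 119.8 μs.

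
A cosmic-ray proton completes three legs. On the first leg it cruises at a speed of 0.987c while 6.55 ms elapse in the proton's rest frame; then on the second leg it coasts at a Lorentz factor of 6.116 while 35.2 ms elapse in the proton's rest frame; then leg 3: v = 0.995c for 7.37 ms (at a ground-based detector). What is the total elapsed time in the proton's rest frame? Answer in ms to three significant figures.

τ = 42.5 ms

Leg 1: 6.55 ms is already measured in the proton's rest frame.
Leg 2: 35.2 ms is already measured in the proton's rest frame.
Leg 3: γ = 1/√(1 − 0.995²) = 1/√0.009975 = 10.01; τ_3 = 7.37/10.01 = 0.7361 ms.
Total: 6.550 + 35.20 + 0.7361 ms.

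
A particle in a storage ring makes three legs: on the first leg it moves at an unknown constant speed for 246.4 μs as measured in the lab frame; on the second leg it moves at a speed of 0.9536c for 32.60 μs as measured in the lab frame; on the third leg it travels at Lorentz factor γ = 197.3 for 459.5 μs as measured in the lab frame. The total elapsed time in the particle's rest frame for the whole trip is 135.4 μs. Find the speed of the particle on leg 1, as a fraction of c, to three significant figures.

Leg 1: speed unknown; τ_1 = 246.4/γ_1.
Leg 2: γ = 1/√(1 − 0.9536²) = 1/√0.09065 = 3.321; τ_2 = 32.60/3.321 = 9.815 μs.
Leg 3: γ = 197.3; τ_3 = 459.5/197.3 = 2.329 μs.
Total proper time: τ_1 + 9.815 + 2.329 = 135.4, so τ_1 = 135.4 − 12.14 = 123.3 μs.
γ_1 = 246.4/123.3 = 1.999; β = √(1 − 1/γ²) = √0.7498.

β = 0.866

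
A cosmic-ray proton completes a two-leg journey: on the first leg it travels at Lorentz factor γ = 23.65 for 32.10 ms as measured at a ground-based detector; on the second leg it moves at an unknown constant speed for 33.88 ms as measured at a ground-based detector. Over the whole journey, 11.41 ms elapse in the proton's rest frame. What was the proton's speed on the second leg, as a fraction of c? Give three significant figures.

Leg 1: γ = 23.65; τ_1 = 32.10/23.65 = 1.357 ms.
Leg 2: speed unknown; τ_2 = 33.88/γ_2.
Total proper time: 1.357 + τ_2 = 11.41, so τ_2 = 11.41 − 1.357 = 10.05 ms.
γ_2 = 33.88/10.05 = 3.370; β = √(1 − 1/γ²) = √0.9120.

β = 0.955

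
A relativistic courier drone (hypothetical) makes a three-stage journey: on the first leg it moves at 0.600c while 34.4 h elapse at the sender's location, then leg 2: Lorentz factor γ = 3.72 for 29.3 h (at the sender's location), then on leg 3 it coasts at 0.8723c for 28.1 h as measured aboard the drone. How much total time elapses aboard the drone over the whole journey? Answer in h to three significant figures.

Leg 1: γ = 1/√(1 − 0.600²) = 5/4 = 1.250; τ_1 = 34.4/1.250 = 27.52 h.
Leg 2: γ = 3.72; τ_2 = 29.3/3.720 = 7.876 h.
Leg 3: 28.1 h is already measured aboard the drone.
Total: 27.52 + 7.876 + 28.10 h.

τ = 63.5 h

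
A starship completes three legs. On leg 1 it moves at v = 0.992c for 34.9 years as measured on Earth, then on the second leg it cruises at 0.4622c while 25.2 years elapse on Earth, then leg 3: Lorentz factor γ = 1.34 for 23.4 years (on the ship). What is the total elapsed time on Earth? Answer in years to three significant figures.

Leg 1: 34.9 years is already measured on Earth.
Leg 2: 25.2 years is already measured on Earth.
Leg 3: γ = 1.34; Δt_3 = 1.340 × 23.4 = 31.36 years.
Total: 34.90 + 25.20 + 31.36 years.

Δt = 91.5 years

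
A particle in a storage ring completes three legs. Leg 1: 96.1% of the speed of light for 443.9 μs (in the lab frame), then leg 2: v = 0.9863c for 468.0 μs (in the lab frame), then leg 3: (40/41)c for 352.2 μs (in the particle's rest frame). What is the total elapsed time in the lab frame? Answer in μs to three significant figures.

Leg 1: 443.9 μs is already measured in the lab frame.
Leg 2: 468.0 μs is already measured in the lab frame.
Leg 3: γ = 1/√(1 − (40/41)²) = 41/9 ≈ 4.556; Δt_3 = 4.556 × 352.2 = 1604 μs.
Total: 443.9 + 468.0 + 1604 μs.

Δt = 2520 μs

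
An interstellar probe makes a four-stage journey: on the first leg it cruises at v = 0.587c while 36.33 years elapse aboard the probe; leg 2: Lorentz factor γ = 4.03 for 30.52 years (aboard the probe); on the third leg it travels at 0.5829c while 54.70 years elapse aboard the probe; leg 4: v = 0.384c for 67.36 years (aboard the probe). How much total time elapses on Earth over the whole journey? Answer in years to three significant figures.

Δt = 308 years

Leg 1: γ = 1/√(1 − 0.587²) = 1/√0.6554 = 1.235; Δt_1 = 1.235 × 36.33 = 44.87 years.
Leg 2: γ = 4.03; Δt_2 = 4.030 × 30.52 = 123.0 years.
Leg 3: γ = 1/√(1 − 0.5829²) = 1/√0.6602 = 1.231; Δt_3 = 1.231 × 54.70 = 67.32 years.
Leg 4: γ = 1/√(1 − 0.384²) = 1/√0.8525 = 1.083; Δt_4 = 1.083 × 67.36 = 72.95 years.
Total: 44.87 + 123.0 + 67.32 + 72.95 years.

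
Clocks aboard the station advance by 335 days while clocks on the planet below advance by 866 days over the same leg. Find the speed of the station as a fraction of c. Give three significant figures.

v = 0.922c

The proper time is measured aboard the station (both events occur at the station's location); Δt is measured on the planet below. γ = Δt/τ = 866/335 = 2.585.
β = √(1 − 1/γ²) = √(1 − 0.1496) = √0.8504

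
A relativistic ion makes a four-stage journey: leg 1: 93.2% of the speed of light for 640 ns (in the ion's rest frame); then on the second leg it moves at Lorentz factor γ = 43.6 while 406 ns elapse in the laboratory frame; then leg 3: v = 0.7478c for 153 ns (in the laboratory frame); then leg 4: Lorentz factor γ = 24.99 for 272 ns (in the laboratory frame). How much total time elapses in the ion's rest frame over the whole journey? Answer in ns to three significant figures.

τ = 762 ns

Leg 1: 640 ns is already measured in the ion's rest frame.
Leg 2: γ = 43.6; τ_2 = 406/43.60 = 9.312 ns.
Leg 3: γ = 1/√(1 − 0.7478²) = 1/√0.4408 = 1.506; τ_3 = 153/1.506 = 101.6 ns.
Leg 4: γ = 24.99; τ_4 = 272/24.99 = 10.88 ns.
Total: 640.0 + 9.312 + 101.6 + 10.88 ns.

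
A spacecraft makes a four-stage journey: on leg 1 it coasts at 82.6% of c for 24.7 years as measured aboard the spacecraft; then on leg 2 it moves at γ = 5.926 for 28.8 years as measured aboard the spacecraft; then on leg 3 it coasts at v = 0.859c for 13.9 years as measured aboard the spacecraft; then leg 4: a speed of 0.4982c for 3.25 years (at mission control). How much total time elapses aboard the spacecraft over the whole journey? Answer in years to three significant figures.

τ = 70.2 years

Leg 1: 24.7 years is already measured aboard the spacecraft.
Leg 2: 28.8 years is already measured aboard the spacecraft.
Leg 3: 13.9 years is already measured aboard the spacecraft.
Leg 4: γ = 1/√(1 − 0.4982²) = 1/√0.7518 = 1.153; τ_4 = 3.25/1.153 = 2.818 years.
Total: 24.70 + 28.80 + 13.90 + 2.818 years.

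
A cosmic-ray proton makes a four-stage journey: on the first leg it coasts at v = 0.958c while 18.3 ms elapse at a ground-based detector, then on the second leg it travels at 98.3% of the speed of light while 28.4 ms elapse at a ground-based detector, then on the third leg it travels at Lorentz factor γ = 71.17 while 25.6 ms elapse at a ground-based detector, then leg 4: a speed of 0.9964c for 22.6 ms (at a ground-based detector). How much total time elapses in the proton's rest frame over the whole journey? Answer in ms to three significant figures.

τ = 12.7 ms

Leg 1: γ = 1/√(1 − 0.958²) = 1/√0.08224 = 3.487; τ_1 = 18.3/3.487 = 5.248 ms.
Leg 2: β = 0.983; γ = 1/√(1 − 0.983²) = 1/√0.03371 = 5.446; τ_2 = 28.4/5.446 = 5.214 ms.
Leg 3: γ = 71.17; τ_3 = 25.6/71.17 = 0.3597 ms.
Leg 4: γ = 1/√(1 − 0.9964²) = 1/√0.007187 = 11.80; τ_4 = 22.6/11.80 = 1.916 ms.
Total: 5.248 + 5.214 + 0.3597 + 1.916 ms.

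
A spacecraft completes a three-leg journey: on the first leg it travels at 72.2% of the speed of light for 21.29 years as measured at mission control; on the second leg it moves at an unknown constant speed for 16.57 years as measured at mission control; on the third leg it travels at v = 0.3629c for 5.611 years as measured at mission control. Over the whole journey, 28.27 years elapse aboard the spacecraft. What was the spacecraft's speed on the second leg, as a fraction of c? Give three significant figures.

Leg 1: β = 0.722; γ = 1/√(1 − 0.722²) = 1/√0.4787 = 1.445; τ_1 = 21.29/1.445 = 14.73 years.
Leg 2: speed unknown; τ_2 = 16.57/γ_2.
Leg 3: γ = 1/√(1 − 0.3629²) = 1/√0.8683 = 1.073; τ_3 = 5.611/1.073 = 5.228 years.
Total proper time: 14.73 + τ_2 + 5.228 = 28.27, so τ_2 = 28.27 − 19.96 = 8.311 years.
γ_2 = 16.57/8.311 = 1.994; β = √(1 − 1/γ²) = √0.7484.

β = 0.865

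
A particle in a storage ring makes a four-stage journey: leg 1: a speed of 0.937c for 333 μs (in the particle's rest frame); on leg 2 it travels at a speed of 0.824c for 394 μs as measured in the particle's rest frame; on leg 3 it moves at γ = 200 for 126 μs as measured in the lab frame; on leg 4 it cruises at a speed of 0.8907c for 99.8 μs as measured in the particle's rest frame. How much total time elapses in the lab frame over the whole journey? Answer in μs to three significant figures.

Leg 1: γ = 1/√(1 − 0.937²) = 1/√0.1220 = 2.863; Δt_1 = 2.863 × 333 = 953.3 μs.
Leg 2: γ = 1/√(1 − 0.824²) = 1/√0.3210 = 1.765; Δt_2 = 1.765 × 394 = 695.4 μs.
Leg 3: 126 μs is already measured in the lab frame.
Leg 4: γ = 1/√(1 − 0.8907²) = 1/√0.2067 = 2.200; Δt_4 = 2.200 × 99.8 = 219.5 μs.
Total: 953.3 + 695.4 + 126.0 + 219.5 μs.

Δt = 1990 μs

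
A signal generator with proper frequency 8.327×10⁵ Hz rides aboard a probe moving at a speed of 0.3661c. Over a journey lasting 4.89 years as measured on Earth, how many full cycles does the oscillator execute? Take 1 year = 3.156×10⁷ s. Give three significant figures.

γ = 1/√(1 − 0.3661²) = 1/√0.8660 = 1.075
The oscillator's own cycle count is N = f × τ where τ is the proper time aboard the probe. τ = Δt/γ = 4.89/1.075 = 4.551 years = 1.436×10⁸ s.
N = 8.327×10⁵ × 1.436×10⁸ = 1.196×10¹⁴.

N = 1.20×10¹⁴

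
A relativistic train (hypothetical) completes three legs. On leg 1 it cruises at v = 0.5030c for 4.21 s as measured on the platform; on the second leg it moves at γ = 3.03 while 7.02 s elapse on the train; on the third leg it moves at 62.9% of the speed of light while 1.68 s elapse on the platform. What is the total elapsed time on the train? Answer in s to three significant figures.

Leg 1: γ = 1/√(1 − 0.5030²) = 1/√0.7470 = 1.157; τ_1 = 4.21/1.157 = 3.639 s.
Leg 2: 7.02 s is already measured on the train.
Leg 3: β = 0.629; γ = 1/√(1 − 0.629²) = 1/√0.6044 = 1.286; τ_3 = 1.68/1.286 = 1.306 s.
Total: 3.639 + 7.020 + 1.306 s.

τ = 12.0 s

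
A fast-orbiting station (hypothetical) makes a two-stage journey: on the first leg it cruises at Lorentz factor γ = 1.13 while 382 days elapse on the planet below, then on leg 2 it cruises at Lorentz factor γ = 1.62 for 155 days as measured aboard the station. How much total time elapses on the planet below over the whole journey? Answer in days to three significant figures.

Leg 1: 382 days is already measured on the planet below.
Leg 2: γ = 1.62; Δt_2 = 1.620 × 155 = 251.1 days.
Total: 382.0 + 251.1 days.

Δt = 633 days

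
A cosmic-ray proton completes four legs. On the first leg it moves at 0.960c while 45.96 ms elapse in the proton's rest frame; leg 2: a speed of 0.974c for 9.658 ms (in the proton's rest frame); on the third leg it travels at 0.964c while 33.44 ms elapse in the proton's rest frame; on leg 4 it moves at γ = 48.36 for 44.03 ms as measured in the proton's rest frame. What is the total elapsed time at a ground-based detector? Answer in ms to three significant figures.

Leg 1: γ = 1/√(1 − 0.960²) = 1/√0.07840 = 3.571; Δt_1 = 3.571 × 45.96 = 164.1 ms.
Leg 2: γ = 1/√(1 − 0.974²) = 1/√0.05132 = 4.414; Δt_2 = 4.414 × 9.658 = 42.63 ms.
Leg 3: γ = 1/√(1 − 0.964²) = 1/√0.07070 = 3.761; Δt_3 = 3.761 × 33.44 = 125.8 ms.
Leg 4: γ = 48.36; Δt_4 = 48.36 × 44.03 = 2129 ms.
Total: 164.1 + 42.63 + 125.8 + 2129 ms.

Δt = 2460 ms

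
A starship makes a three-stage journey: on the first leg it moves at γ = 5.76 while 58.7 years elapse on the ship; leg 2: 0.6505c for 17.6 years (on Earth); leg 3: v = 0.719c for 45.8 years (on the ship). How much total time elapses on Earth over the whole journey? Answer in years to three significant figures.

Leg 1: γ = 5.76; Δt_1 = 5.760 × 58.7 = 338.1 years.
Leg 2: 17.6 years is already measured on Earth.
Leg 3: γ = 1/√(1 − 0.719²) = 1/√0.4830 = 1.439; Δt_3 = 1.439 × 45.8 = 65.90 years.
Total: 338.1 + 17.60 + 65.90 years.

Δt = 422 years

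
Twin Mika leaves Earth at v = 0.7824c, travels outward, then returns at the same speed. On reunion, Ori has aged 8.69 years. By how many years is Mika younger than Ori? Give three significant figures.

γ = 1/√(1 − 0.7824²) = 1/√0.3879 = 1.606
Mika's elapsed proper time: τ = 8.69/1.606 = 5.412 years.
Age gap = Δt − τ = 8.69 − 5.412 years.

Δt − τ = 3.28 years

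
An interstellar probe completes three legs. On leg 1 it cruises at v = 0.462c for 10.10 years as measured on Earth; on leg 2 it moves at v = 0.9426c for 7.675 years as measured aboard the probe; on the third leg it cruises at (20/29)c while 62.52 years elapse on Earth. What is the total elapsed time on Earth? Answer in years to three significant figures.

Leg 1: 10.10 years is already measured on Earth.
Leg 2: γ = 1/√(1 − 0.9426²) = 1/√0.1115 = 2.995; Δt_2 = 2.995 × 7.675 = 22.98 years.
Leg 3: 62.52 years is already measured on Earth.
Total: 10.10 + 22.98 + 62.52 years.

Δt = 95.6 years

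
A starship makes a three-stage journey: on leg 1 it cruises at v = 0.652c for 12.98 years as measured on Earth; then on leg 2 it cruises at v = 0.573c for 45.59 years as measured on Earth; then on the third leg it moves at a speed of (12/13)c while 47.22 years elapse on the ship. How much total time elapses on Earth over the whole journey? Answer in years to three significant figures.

Leg 1: 12.98 years is already measured on Earth.
Leg 2: 45.59 years is already measured on Earth.
Leg 3: γ = 1/√(1 − (12/13)²) = 13/5 = 2.600; Δt_3 = 2.600 × 47.22 = 122.8 years.
Total: 12.98 + 45.59 + 122.8 years.

Δt = 181 years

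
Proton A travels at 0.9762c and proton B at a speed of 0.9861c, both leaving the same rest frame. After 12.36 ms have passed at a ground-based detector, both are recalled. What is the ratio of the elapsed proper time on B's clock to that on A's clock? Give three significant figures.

τ_B/τ_A = 0.766

A: γ = 1/√(1 − 0.9762²) = 1/√0.04703 = 4.611. B: γ = 1/√(1 − 0.9861²) = 1/√0.02761 = 6.019.
τ_A/τ_B = γ_B/γ_A = 6.019/4.611 = 1.305, so τ_B/τ_A = 0.7661.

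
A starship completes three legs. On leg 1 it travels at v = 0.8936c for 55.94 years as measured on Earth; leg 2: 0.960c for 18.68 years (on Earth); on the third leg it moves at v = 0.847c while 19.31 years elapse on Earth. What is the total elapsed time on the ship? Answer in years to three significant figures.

Leg 1: γ = 1/√(1 − 0.8936²) = 1/√0.2015 = 2.228; τ_1 = 55.94/2.228 = 25.11 years.
Leg 2: γ = 1/√(1 − 0.960²) = 25/7 ≈ 3.571; τ_2 = 18.68/3.571 = 5.230 years.
Leg 3: γ = 1/√(1 − 0.847²) = 1/√0.2826 = 1.881; τ_3 = 19.31/1.881 = 10.27 years.
Total: 25.11 + 5.230 + 10.27 years.

τ = 40.6 years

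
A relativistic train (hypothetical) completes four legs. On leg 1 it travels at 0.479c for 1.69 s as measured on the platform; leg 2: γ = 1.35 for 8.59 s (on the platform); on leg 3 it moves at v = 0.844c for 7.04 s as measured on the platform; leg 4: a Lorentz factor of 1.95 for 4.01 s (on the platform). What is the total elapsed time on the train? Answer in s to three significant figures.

Leg 1: γ = 1/√(1 − 0.479²) = 1/√0.7706 = 1.139; τ_1 = 1.69/1.139 = 1.484 s.
Leg 2: γ = 1.35; τ_2 = 8.59/1.350 = 6.363 s.
Leg 3: γ = 1/√(1 − 0.844²) = 1/√0.2877 = 1.864; τ_3 = 7.04/1.864 = 3.776 s.
Leg 4: γ = 1.95; τ_4 = 4.01/1.950 = 2.056 s.
Total: 1.484 + 6.363 + 3.776 + 2.056 s.

τ = 13.7 s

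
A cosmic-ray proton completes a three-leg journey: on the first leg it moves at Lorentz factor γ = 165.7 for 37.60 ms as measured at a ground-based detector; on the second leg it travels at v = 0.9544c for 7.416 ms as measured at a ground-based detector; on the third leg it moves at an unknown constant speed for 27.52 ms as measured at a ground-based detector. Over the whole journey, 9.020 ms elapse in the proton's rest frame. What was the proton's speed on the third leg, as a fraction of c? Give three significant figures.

β = 0.971

Leg 1: γ = 165.7; τ_1 = 37.60/165.7 = 0.2269 ms.
Leg 2: γ = 1/√(1 − 0.9544²) = 1/√0.08912 = 3.350; τ_2 = 7.416/3.350 = 2.214 ms.
Leg 3: speed unknown; τ_3 = 27.52/γ_3.
Total proper time: 0.2269 + 2.214 + τ_3 = 9.020, so τ_3 = 9.020 − 2.441 = 6.579 ms.
γ_3 = 27.52/6.579 = 4.183; β = √(1 − 1/γ²) = √0.9428.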